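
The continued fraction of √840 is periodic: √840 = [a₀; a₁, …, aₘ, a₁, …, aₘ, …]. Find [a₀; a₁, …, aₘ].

a₀ = ⌊√840⌋ = 28.
With m₀=0, d₀=1 and mₖ₊₁ = dₖaₖ − mₖ, dₖ₊₁ = (n − mₖ₊₁²)/dₖ, aₖ₊₁ = ⌊(a₀+mₖ₊₁)/dₖ₊₁⌋:
  k=1: m=28, d=56, a=1
  k=2: m=28, d=1, a=56
d=1 and a=2a₀=56 at k=2, so the next step gives (m, d) = (28, 56) again — its k=1 value — and the period has length 2.

[28; 1, 56]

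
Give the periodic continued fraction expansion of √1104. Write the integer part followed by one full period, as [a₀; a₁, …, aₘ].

[33; 4, 2, 2, 2, 4, 66]

a₀ = ⌊√1104⌋ = 33.
With m₀=0, d₀=1 and mₖ₊₁ = dₖaₖ − mₖ, dₖ₊₁ = (n − mₖ₊₁²)/dₖ, aₖ₊₁ = ⌊(a₀+mₖ₊₁)/dₖ₊₁⌋:
  k=1: m=33, d=15, a=4
  k=2: m=27, d=25, a=2
  k=3: m=23, d=23, a=2
  k=4: m=23, d=25, a=2
  k=5: m=27, d=15, a=4
  k=6: m=33, d=1, a=66
d=1 and a=2a₀=66 at k=6, so the next step gives (m, d) = (33, 15) again — its k=1 value — and the period has length 6.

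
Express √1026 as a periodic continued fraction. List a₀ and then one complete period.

[32; 32, 64]

a₀ = ⌊√1026⌋ = 32.
With m₀=0, d₀=1 and mₖ₊₁ = dₖaₖ − mₖ, dₖ₊₁ = (n − mₖ₊₁²)/dₖ, aₖ₊₁ = ⌊(a₀+mₖ₊₁)/dₖ₊₁⌋:
  k=1: m=32, d=2, a=32
  k=2: m=32, d=1, a=64
d=1 and a=2a₀=64 at k=2, so the next step gives (m, d) = (32, 2) again — its k=1 value — and the period has length 2.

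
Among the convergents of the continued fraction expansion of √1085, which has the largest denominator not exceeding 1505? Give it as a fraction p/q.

√1085 = [32; 1, 15, 2, 15, 1, 64, …] (period length 6).
Convergents:
  p_0/q_0 = 32/1
  p_1/q_1 = 33/1
  p_2/q_2 = 527/16
  p_3/q_3 = 1087/33
  p_4/q_4 = 16832/511
  p_5/q_5 = 17919/544
  p_6/q_6 = 1163648/35327
q_5 = 544 ≤ 1505 < 35327 = q_6, so the answer is 17919/544.

17919/544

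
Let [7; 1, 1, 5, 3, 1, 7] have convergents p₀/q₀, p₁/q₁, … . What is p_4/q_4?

Using pₖ = aₖpₖ₋₁ + pₖ₋₂, qₖ = aₖqₖ₋₁ + qₖ₋₂ (with p₋₁=1, p₋₂=0, q₋₁=0, q₋₂=1):
  k=0: a=7, p=7, q=1
  k=1: a=1, p=8, q=1
  k=2: a=1, p=15, q=2
  k=3: a=5, p=83, q=11
  k=4: a=3, p=264, q=35

264/35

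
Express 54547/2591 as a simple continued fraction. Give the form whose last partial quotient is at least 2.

54547 = 21·2591 + 136
2591 = 19·136 + 7
136 = 19·7 + 3
7 = 2·3 + 1
3 = 3·1 + 0  (stop)
So 54547/2591 = [21; 19, 19, 2, 3].

[21; 19, 19, 2, 3]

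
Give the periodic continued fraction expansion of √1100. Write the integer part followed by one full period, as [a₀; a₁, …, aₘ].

[33; 6, 66]

a₀ = ⌊√1100⌋ = 33.
With m₀=0, d₀=1 and mₖ₊₁ = dₖaₖ − mₖ, dₖ₊₁ = (n − mₖ₊₁²)/dₖ, aₖ₊₁ = ⌊(a₀+mₖ₊₁)/dₖ₊₁⌋:
  k=1: m=33, d=11, a=6
  k=2: m=33, d=1, a=66
d=1 and a=2a₀=66 at k=2, so the next step gives (m, d) = (33, 11) again — its k=1 value — and the period has length 2.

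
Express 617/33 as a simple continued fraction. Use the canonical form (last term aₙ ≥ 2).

617 = 18·33 + 23
33 = 1·23 + 10
23 = 2·10 + 3
10 = 3·3 + 1
3 = 3·1 + 0  (stop)
So 617/33 = [18; 1, 2, 3, 3].

[18; 1, 2, 3, 3]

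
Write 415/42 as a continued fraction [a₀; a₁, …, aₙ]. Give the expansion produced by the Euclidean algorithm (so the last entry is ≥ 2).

415 = 9*42 + 37
42 = 1*37 + 5
37 = 7*5 + 2
5 = 2*2 + 1
2 = 2*1 + 0  (stop)
So 415/42 = [9; 1, 7, 2, 2].

[9; 1, 7, 2, 2]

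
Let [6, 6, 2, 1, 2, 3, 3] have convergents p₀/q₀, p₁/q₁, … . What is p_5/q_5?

1059/172

Using pₖ = aₖpₖ₋₁ + pₖ₋₂, qₖ = aₖqₖ₋₁ + qₖ₋₂ (with p₋₁=1, p₋₂=0, q₋₁=0, q₋₂=1):
  k=0: a=6, p=6, q=1
  k=1: a=6, p=37, q=6
  k=2: a=2, p=80, q=13
  k=3: a=1, p=117, q=19
  k=4: a=2, p=314, q=51
  k=5: a=3, p=1059, q=172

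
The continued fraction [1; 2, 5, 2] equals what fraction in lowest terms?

Using pₖ = aₖpₖ₋₁ + pₖ₋₂ and qₖ = aₖqₖ₋₁ + qₖ₋₂:
  k=0: a=1, p=1, q=1
  k=1: a=2, p=3, q=2
  k=2: a=5, p=16, q=11
  k=3: a=2, p=35, q=24

35/24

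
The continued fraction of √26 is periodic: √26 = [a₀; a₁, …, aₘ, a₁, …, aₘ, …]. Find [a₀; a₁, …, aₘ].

a₀ = ⌊√26⌋ = 5.
With m₀=0, d₀=1 and mₖ₊₁ = dₖaₖ − mₖ, dₖ₊₁ = (n − mₖ₊₁²)/dₖ, aₖ₊₁ = ⌊(a₀+mₖ₊₁)/dₖ₊₁⌋:
  k=1: m=5, d=1, a=10
d=1 and a=2a₀=10 at k=1, so the next step gives (m, d) = (5, 1) again — its k=1 value — and the period has length 1.

[5; 10]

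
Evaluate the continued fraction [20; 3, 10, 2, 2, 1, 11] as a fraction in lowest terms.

Fold from the inside: start with 11/1.
  1 + 1/11 = 12/11
  2 + 11/12 = 35/12
  2 + 12/35 = 82/35
  10 + 35/82 = 855/82
  3 + 82/855 = 2647/855
  20 + 855/2647 = 53795/2647

53795/2647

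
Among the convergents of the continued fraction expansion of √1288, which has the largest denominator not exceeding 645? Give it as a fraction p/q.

√1288 = [35; 1, 7, 1, 70, …] (period length 4).
Convergents:
  p_0/q_0 = 35/1
  p_1/q_1 = 36/1
  p_2/q_2 = 287/8
  p_3/q_3 = 323/9
  p_4/q_4 = 22897/638
  p_5/q_5 = 23220/647
q_4 = 638 ≤ 645 < 647 = q_5, so the answer is 22897/638.

22897/638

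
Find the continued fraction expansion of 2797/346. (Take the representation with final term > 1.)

[8; 11, 1, 13, 2]

2797 = 8*346 + 29
346 = 11*29 + 27
29 = 1*27 + 2
27 = 13*2 + 1
2 = 2*1 + 0  (stop)
So 2797/346 = [8; 11, 1, 13, 2].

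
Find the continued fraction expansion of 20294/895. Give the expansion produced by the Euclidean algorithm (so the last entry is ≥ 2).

[22; 1, 2, 13, 4, 2, 2]

20294 = 22·895 + 604
895 = 1·604 + 291
604 = 2·291 + 22
291 = 13·22 + 5
22 = 4·5 + 2
5 = 2·2 + 1
2 = 2·1 + 0  (stop)
So 20294/895 = [22; 1, 2, 13, 4, 2, 2].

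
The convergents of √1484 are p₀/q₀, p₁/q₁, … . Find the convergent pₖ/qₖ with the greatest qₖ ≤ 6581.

√1484 = [38; 1, 1, 10, 1, 1, 76, …] (period length 6).
Convergents:
  p_0/q_0 = 38/1
  p_1/q_1 = 39/1
  p_2/q_2 = 77/2
  p_3/q_3 = 809/21
  p_4/q_4 = 886/23
  p_5/q_5 = 1695/44
  p_6/q_6 = 129706/3367
  p_7/q_7 = 131401/3411
  p_8/q_8 = 261107/6778
q_7 = 3411 ≤ 6581 < 6778 = q_8, so the answer is 131401/3411.

131401/3411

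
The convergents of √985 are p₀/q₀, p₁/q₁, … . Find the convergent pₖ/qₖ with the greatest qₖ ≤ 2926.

76767/2446

√985 = [31; 2, 1, 1, 2, 62, …] (period length 5).
Convergents:
  p_0/q_0 = 31/1
  p_1/q_1 = 63/2
  p_2/q_2 = 94/3
  p_3/q_3 = 157/5
  p_4/q_4 = 408/13
  p_5/q_5 = 25453/811
  p_6/q_6 = 51314/1635
  p_7/q_7 = 76767/2446
  p_8/q_8 = 128081/4081
q_7 = 2446 ≤ 2926 < 4081 = q_8, so the answer is 76767/2446.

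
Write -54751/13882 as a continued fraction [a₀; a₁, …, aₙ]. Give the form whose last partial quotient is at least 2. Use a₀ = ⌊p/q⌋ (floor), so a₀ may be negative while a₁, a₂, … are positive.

[-4; 17, 1, 6, 2, 8, 6]

-54751 = -4*13882 + 777
13882 = 17*777 + 673
777 = 1*673 + 104
673 = 6*104 + 49
104 = 2*49 + 6
49 = 8*6 + 1
6 = 6*1 + 0  (stop)
So -54751/13882 = [-4; 17, 1, 6, 2, 8, 6].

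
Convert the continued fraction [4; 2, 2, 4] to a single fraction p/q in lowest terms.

97/22

Using pₖ = aₖpₖ₋₁ + pₖ₋₂ and qₖ = aₖqₖ₋₁ + qₖ₋₂:
  k=0: a=4, p=4, q=1
  k=1: a=2, p=9, q=2
  k=2: a=2, p=22, q=5
  k=3: a=4, p=97, q=22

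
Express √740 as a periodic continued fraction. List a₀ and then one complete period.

[27; 4, 1, 12, 1, 4, 54]

a₀ = ⌊√740⌋ = 27.
With m₀=0, d₀=1 and mₖ₊₁ = dₖaₖ − mₖ, dₖ₊₁ = (n − mₖ₊₁²)/dₖ, aₖ₊₁ = ⌊(a₀+mₖ₊₁)/dₖ₊₁⌋:
  k=1: m=27, d=11, a=4
  k=2: m=17, d=41, a=1
  k=3: m=24, d=4, a=12
  k=4: m=24, d=41, a=1
  k=5: m=17, d=11, a=4
  k=6: m=27, d=1, a=54
d=1 and a=2a₀=54 at k=6, so the next step gives (m, d) = (27, 11) again — its k=1 value — and the period has length 6.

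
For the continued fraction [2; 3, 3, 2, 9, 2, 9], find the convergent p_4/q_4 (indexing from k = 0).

Using pₖ = aₖpₖ₋₁ + pₖ₋₂, qₖ = aₖqₖ₋₁ + qₖ₋₂ (with p₋₁=1, p₋₂=0, q₋₁=0, q₋₂=1):
  k=0: a=2, p=2, q=1
  k=1: a=3, p=7, q=3
  k=2: a=3, p=23, q=10
  k=3: a=2, p=53, q=23
  k=4: a=9, p=500, q=217

500/217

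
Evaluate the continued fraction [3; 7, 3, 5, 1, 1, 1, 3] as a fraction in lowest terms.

Using pₖ = aₖpₖ₋₁ + pₖ₋₂ and qₖ = aₖqₖ₋₁ + qₖ₋₂:
  k=0: a=3, p=3, q=1
  k=1: a=7, p=22, q=7
  k=2: a=3, p=69, q=22
  k=3: a=5, p=367, q=117
  k=4: a=1, p=436, q=139
  k=5: a=1, p=803, q=256
  k=6: a=1, p=1239, q=395
  k=7: a=3, p=4520, q=1441

4520/1441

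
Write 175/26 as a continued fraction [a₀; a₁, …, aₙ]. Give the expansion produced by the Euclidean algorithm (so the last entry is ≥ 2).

175 = 6*26 + 19
26 = 1*19 + 7
19 = 2*7 + 5
7 = 1*5 + 2
5 = 2*2 + 1
2 = 2*1 + 0  (stop)
So 175/26 = [6; 1, 2, 1, 2, 2].

[6; 1, 2, 1, 2, 2]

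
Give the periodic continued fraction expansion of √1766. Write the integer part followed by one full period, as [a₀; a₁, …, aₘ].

a₀ = ⌊√1766⌋ = 42.
With m₀=0, d₀=1 and mₖ₊₁ = dₖaₖ − mₖ, dₖ₊₁ = (n − mₖ₊₁²)/dₖ, aₖ₊₁ = ⌊(a₀+mₖ₊₁)/dₖ₊₁⌋:
  k=1: m=42, d=2, a=42
  k=2: m=42, d=1, a=84
d=1 and a=2a₀=84 at k=2, so the next step gives (m, d) = (42, 2) again — its k=1 value — and the period has length 2.

[42; 42, 84]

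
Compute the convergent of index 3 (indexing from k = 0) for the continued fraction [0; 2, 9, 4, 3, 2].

Using pₖ = aₖpₖ₋₁ + pₖ₋₂, qₖ = aₖqₖ₋₁ + qₖ₋₂ (with p₋₁=1, p₋₂=0, q₋₁=0, q₋₂=1):
  k=0: a=0, p=0, q=1
  k=1: a=2, p=1, q=2
  k=2: a=9, p=9, q=19
  k=3: a=4, p=37, q=78

37/78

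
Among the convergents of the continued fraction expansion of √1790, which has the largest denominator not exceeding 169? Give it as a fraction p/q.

√1790 = [42; 3, 4, 8, 4, 3, 84, …] (period length 6).
Convergents:
  p_0/q_0 = 42/1
  p_1/q_1 = 127/3
  p_2/q_2 = 550/13
  p_3/q_3 = 4527/107
  p_4/q_4 = 18658/441
q_3 = 107 ≤ 169 < 441 = q_4, so the answer is 4527/107.

4527/107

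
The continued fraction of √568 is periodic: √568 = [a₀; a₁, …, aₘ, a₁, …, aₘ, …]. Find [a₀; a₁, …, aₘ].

a₀ = ⌊√568⌋ = 23.
With m₀=0, d₀=1 and mₖ₊₁ = dₖaₖ − mₖ, dₖ₊₁ = (n − mₖ₊₁²)/dₖ, aₖ₊₁ = ⌊(a₀+mₖ₊₁)/dₖ₊₁⌋:
  k=1: m=23, d=39, a=1
  k=2: m=16, d=8, a=4
  k=3: m=16, d=39, a=1
  k=4: m=23, d=1, a=46
d=1 and a=2a₀=46 at k=4, so the next step gives (m, d) = (23, 39) again — its k=1 value — and the period has length 4.

[23; 1, 4, 1, 46]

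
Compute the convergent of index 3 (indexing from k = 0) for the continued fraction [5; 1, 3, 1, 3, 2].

Using pₖ = aₖpₖ₋₁ + pₖ₋₂, qₖ = aₖqₖ₋₁ + qₖ₋₂ (with p₋₁=1, p₋₂=0, q₋₁=0, q₋₂=1):
  k=0: a=5, p=5, q=1
  k=1: a=1, p=6, q=1
  k=2: a=3, p=23, q=4
  k=3: a=1, p=29, q=5

29/5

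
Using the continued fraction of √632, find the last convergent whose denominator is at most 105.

1081/43

√632 = [25; 7, 6, 7, 50, …] (period length 4).
Convergents:
  p_0/q_0 = 25/1
  p_1/q_1 = 176/7
  p_2/q_2 = 1081/43
  p_3/q_3 = 7743/308
q_2 = 43 ≤ 105 < 308 = q_3, so the answer is 1081/43.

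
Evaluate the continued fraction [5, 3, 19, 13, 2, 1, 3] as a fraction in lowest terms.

Fold from the inside: start with 3/1.
  1 + 1/3 = 4/3
  2 + 3/4 = 11/4
  13 + 4/11 = 147/11
  19 + 11/147 = 2804/147
  3 + 147/2804 = 8559/2804
  5 + 2804/8559 = 45599/8559

45599/8559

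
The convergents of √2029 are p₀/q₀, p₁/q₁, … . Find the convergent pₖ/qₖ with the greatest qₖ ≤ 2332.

45630/1013

√2029 = [45; 22, 1, 1, 22, 90, …] (period length 5).
Convergents:
  p_0/q_0 = 45/1
  p_1/q_1 = 991/22
  p_2/q_2 = 1036/23
  p_3/q_3 = 2027/45
  p_4/q_4 = 45630/1013
  p_5/q_5 = 4108727/91215
q_4 = 1013 ≤ 2332 < 91215 = q_5, so the answer is 45630/1013.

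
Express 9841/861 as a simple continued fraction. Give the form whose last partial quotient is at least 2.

[11; 2, 3, 17, 3, 2]

9841 = 11·861 + 370
861 = 2·370 + 121
370 = 3·121 + 7
121 = 17·7 + 2
7 = 3·2 + 1
2 = 2·1 + 0  (stop)
So 9841/861 = [11; 2, 3, 17, 3, 2].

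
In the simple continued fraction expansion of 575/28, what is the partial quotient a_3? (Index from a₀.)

575 = 20·28 + 15   →  a_0 = 20
28 = 1·15 + 13   →  a_1 = 1
15 = 1·13 + 2   →  a_2 = 1
13 = 6·2 + 1   →  a_3 = 6

6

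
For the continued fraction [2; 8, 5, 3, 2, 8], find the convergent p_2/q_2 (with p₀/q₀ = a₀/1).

Using pₖ = aₖpₖ₋₁ + pₖ₋₂, qₖ = aₖqₖ₋₁ + qₖ₋₂ (with p₋₁=1, p₋₂=0, q₋₁=0, q₋₂=1):
  k=0: a=2, p=2, q=1
  k=1: a=8, p=17, q=8
  k=2: a=5, p=87, q=41

87/41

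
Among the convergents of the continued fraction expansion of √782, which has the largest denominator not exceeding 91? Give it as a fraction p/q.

783/28

√782 = [27; 1, 26, 1, 54, …] (period length 4).
Convergents:
  p_0/q_0 = 27/1
  p_1/q_1 = 28/1
  p_2/q_2 = 755/27
  p_3/q_3 = 783/28
  p_4/q_4 = 43037/1539
q_3 = 28 ≤ 91 < 1539 = q_4, so the answer is 783/28.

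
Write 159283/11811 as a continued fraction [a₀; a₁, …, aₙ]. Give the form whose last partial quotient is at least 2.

159283 = 13·11811 + 5740
11811 = 2·5740 + 331
5740 = 17·331 + 113
331 = 2·113 + 105
113 = 1·105 + 8
105 = 13·8 + 1
8 = 8·1 + 0  (stop)
So 159283/11811 = [13; 2, 17, 2, 1, 13, 8].

[13; 2, 17, 2, 1, 13, 8]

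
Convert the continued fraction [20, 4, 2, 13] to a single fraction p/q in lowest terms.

2447/121

Fold from the inside: start with 13/1.
  2 + 1/13 = 27/13
  4 + 13/27 = 121/27
  20 + 27/121 = 2447/121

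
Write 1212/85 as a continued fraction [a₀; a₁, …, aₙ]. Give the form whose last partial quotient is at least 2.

1212 = 14*85 + 22
85 = 3*22 + 19
22 = 1*19 + 3
19 = 6*3 + 1
3 = 3*1 + 0  (stop)
So 1212/85 = [14; 3, 1, 6, 3].

[14; 3, 1, 6, 3]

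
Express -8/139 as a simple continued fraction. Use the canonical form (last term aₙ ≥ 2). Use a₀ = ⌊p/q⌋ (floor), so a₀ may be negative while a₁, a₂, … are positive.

-8 = -1*139 + 131
139 = 1*131 + 8
131 = 16*8 + 3
8 = 2*3 + 2
3 = 1*2 + 1
2 = 2*1 + 0  (stop)
So -8/139 = [-1; 1, 16, 2, 1, 2].

[-1; 1, 16, 2, 1, 2]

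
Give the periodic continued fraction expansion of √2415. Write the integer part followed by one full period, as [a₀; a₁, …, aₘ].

[49; 7, 98]

a₀ = ⌊√2415⌋ = 49.
With m₀=0, d₀=1 and mₖ₊₁ = dₖaₖ − mₖ, dₖ₊₁ = (n − mₖ₊₁²)/dₖ, aₖ₊₁ = ⌊(a₀+mₖ₊₁)/dₖ₊₁⌋:
  k=1: m=49, d=14, a=7
  k=2: m=49, d=1, a=98
d=1 and a=2a₀=98 at k=2, so the next step gives (m, d) = (49, 14) again — its k=1 value — and the period has length 2.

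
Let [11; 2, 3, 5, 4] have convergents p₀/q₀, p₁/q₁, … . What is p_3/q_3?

423/37

Using pₖ = aₖpₖ₋₁ + pₖ₋₂, qₖ = aₖqₖ₋₁ + qₖ₋₂ (with p₋₁=1, p₋₂=0, q₋₁=0, q₋₂=1):
  k=0: a=11, p=11, q=1
  k=1: a=2, p=23, q=2
  k=2: a=3, p=80, q=7
  k=3: a=5, p=423, q=37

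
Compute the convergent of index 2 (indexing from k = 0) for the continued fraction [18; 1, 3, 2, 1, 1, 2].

Using pₖ = aₖpₖ₋₁ + pₖ₋₂, qₖ = aₖqₖ₋₁ + qₖ₋₂ (with p₋₁=1, p₋₂=0, q₋₁=0, q₋₂=1):
  k=0: a=18, p=18, q=1
  k=1: a=1, p=19, q=1
  k=2: a=3, p=75, q=4

75/4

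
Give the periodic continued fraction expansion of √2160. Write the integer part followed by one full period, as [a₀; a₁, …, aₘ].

a₀ = ⌊√2160⌋ = 46.
With m₀=0, d₀=1 and mₖ₊₁ = dₖaₖ − mₖ, dₖ₊₁ = (n − mₖ₊₁²)/dₖ, aₖ₊₁ = ⌊(a₀+mₖ₊₁)/dₖ₊₁⌋:
  k=1: m=46, d=44, a=2
  k=2: m=42, d=9, a=9
  k=3: m=39, d=71, a=1
  k=4: m=32, d=16, a=4
  k=5: m=32, d=71, a=1
  k=6: m=39, d=9, a=9
  k=7: m=42, d=44, a=2
  k=8: m=46, d=1, a=92
d=1 and a=2a₀=92 at k=8, so the next step gives (m, d) = (46, 44) again — its k=1 value — and the period has length 8.

[46; 2, 9, 1, 4, 1, 9, 2, 92]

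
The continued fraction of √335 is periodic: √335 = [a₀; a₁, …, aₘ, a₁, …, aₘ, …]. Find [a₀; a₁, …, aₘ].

a₀ = ⌊√335⌋ = 18.
With m₀=0, d₀=1 and mₖ₊₁ = dₖaₖ − mₖ, dₖ₊₁ = (n − mₖ₊₁²)/dₖ, aₖ₊₁ = ⌊(a₀+mₖ₊₁)/dₖ₊₁⌋:
  k=1: m=18, d=11, a=3
  k=2: m=15, d=10, a=3
  k=3: m=15, d=11, a=3
  k=4: m=18, d=1, a=36
d=1 and a=2a₀=36 at k=4, so the next step gives (m, d) = (18, 11) again — its k=1 value — and the period has length 4.

[18; 3, 3, 3, 36]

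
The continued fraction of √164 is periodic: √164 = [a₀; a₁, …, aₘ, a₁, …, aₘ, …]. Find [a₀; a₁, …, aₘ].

[12; 1, 4, 6, 4, 1, 24]

a₀ = ⌊√164⌋ = 12.
With m₀=0, d₀=1 and mₖ₊₁ = dₖaₖ − mₖ, dₖ₊₁ = (n − mₖ₊₁²)/dₖ, aₖ₊₁ = ⌊(a₀+mₖ₊₁)/dₖ₊₁⌋:
  k=1: m=12, d=20, a=1
  k=2: m=8, d=5, a=4
  k=3: m=12, d=4, a=6
  k=4: m=12, d=5, a=4
  k=5: m=8, d=20, a=1
  k=6: m=12, d=1, a=24
d=1 and a=2a₀=24 at k=6, so the next step gives (m, d) = (12, 20) again — its k=1 value — and the period has length 6.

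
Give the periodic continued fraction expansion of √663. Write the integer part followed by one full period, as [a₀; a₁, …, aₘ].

[25; 1, 2, 1, 50]

a₀ = ⌊√663⌋ = 25.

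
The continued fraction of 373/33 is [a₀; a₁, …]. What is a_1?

3

373 = 11·33 + 10   →  a_0 = 11
33 = 3·10 + 3   →  a_1 = 3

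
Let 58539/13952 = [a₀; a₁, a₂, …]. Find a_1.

5

58539 = 4·13952 + 2731   →  a_0 = 4
13952 = 5·2731 + 297   →  a_1 = 5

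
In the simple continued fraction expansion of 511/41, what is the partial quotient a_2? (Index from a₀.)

6

511 = 12·41 + 19   →  a_0 = 12
41 = 2·19 + 3   →  a_1 = 2
19 = 6·3 + 1   →  a_2 = 6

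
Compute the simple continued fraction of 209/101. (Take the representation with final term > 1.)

[2; 14, 2, 3]

209 = 2·101 + 7
101 = 14·7 + 3
7 = 2·3 + 1
3 = 3·1 + 0  (stop)
So 209/101 = [2; 14, 2, 3].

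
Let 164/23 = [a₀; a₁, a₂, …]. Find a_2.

1

164 = 7·23 + 3   →  a_0 = 7
23 = 7·3 + 2   →  a_1 = 7
3 = 1·2 + 1   →  a_2 = 1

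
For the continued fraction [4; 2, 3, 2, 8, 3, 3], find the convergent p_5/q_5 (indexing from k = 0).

Using pₖ = aₖpₖ₋₁ + pₖ₋₂, qₖ = aₖqₖ₋₁ + qₖ₋₂ (with p₋₁=1, p₋₂=0, q₋₁=0, q₋₂=1):
  k=0: a=4, p=4, q=1
  k=1: a=2, p=9, q=2
  k=2: a=3, p=31, q=7
  k=3: a=2, p=71, q=16
  k=4: a=8, p=599, q=135
  k=5: a=3, p=1868, q=421

1868/421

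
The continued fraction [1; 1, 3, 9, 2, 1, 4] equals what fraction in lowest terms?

945/538

Using pₖ = aₖpₖ₋₁ + pₖ₋₂ and qₖ = aₖqₖ₋₁ + qₖ₋₂:
  k=0: a=1, p=1, q=1
  k=1: a=1, p=2, q=1
  k=2: a=3, p=7, q=4
  k=3: a=9, p=65, q=37
  k=4: a=2, p=137, q=78
  k=5: a=1, p=202, q=115
  k=6: a=4, p=945, q=538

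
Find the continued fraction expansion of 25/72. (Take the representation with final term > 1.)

[0; 2, 1, 7, 3]

25 = 0·72 + 25
72 = 2·25 + 22
25 = 1·22 + 3
22 = 7·3 + 1
3 = 3·1 + 0  (stop)
So 25/72 = [0; 2, 1, 7, 3].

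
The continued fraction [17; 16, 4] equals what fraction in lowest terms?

1109/65

Fold from the inside: start with 4/1.
  16 + 1/4 = 65/4
  17 + 4/65 = 1109/65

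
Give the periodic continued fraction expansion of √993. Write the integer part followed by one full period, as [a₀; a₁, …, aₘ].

a₀ = ⌊√993⌋ = 31.
With m₀=0, d₀=1 and mₖ₊₁ = dₖaₖ − mₖ, dₖ₊₁ = (n − mₖ₊₁²)/dₖ, aₖ₊₁ = ⌊(a₀+mₖ₊₁)/dₖ₊₁⌋:
  k=1: m=31, d=32, a=1
  k=2: m=1, d=31, a=1
  k=3: m=30, d=3, a=20
  k=4: m=30, d=31, a=1
  k=5: m=1, d=32, a=1
  k=6: m=31, d=1, a=62
d=1 and a=2a₀=62 at k=6, so the next step gives (m, d) = (31, 32) again — its k=1 value — and the period has length 6.

[31; 1, 1, 20, 1, 1, 62]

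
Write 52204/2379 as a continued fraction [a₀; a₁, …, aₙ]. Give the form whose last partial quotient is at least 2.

[21; 1, 16, 1, 3, 16, 2]

52204 = 21*2379 + 2245
2379 = 1*2245 + 134
2245 = 16*134 + 101
134 = 1*101 + 33
101 = 3*33 + 2
33 = 16*2 + 1
2 = 2*1 + 0  (stop)
So 52204/2379 = [21; 1, 16, 1, 3, 16, 2].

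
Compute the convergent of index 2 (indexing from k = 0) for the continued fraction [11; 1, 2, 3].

Using pₖ = aₖpₖ₋₁ + pₖ₋₂, qₖ = aₖqₖ₋₁ + qₖ₋₂ (with p₋₁=1, p₋₂=0, q₋₁=0, q₋₂=1):
  k=0: a=11, p=11, q=1
  k=1: a=1, p=12, q=1
  k=2: a=2, p=35, q=3

35/3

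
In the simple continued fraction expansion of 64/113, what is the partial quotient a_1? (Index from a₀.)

1

64 = 0·113 + 64   →  a_0 = 0
113 = 1·64 + 49   →  a_1 = 1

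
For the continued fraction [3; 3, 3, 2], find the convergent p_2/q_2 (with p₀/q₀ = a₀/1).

Using pₖ = aₖpₖ₋₁ + pₖ₋₂, qₖ = aₖqₖ₋₁ + qₖ₋₂ (with p₋₁=1, p₋₂=0, q₋₁=0, q₋₂=1):
  k=0: a=3, p=3, q=1
  k=1: a=3, p=10, q=3
  k=2: a=3, p=33, q=10

33/10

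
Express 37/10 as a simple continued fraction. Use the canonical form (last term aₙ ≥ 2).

[3; 1, 2, 3]

37 = 3×10 + 7
10 = 1×7 + 3
7 = 2×3 + 1
3 = 3×1 + 0  (stop)
So 37/10 = [3; 1, 2, 3].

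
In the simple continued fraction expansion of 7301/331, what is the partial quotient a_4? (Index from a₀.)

7301 = 22·331 + 19   →  a_0 = 22
331 = 17·19 + 8   →  a_1 = 17
19 = 2·8 + 3   →  a_2 = 2
8 = 2·3 + 2   →  a_3 = 2
3 = 1·2 + 1   →  a_4 = 1

1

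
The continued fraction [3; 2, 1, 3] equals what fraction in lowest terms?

37/11

Fold from the inside: start with 3/1.
  1 + 1/3 = 4/3
  2 + 3/4 = 11/4
  3 + 4/11 = 37/11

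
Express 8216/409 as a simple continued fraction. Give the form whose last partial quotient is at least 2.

[20; 11, 2, 1, 3, 3]

8216 = 20·409 + 36
409 = 11·36 + 13
36 = 2·13 + 10
13 = 1·10 + 3
10 = 3·3 + 1
3 = 3·1 + 0  (stop)
So 8216/409 = [20; 11, 2, 1, 3, 3].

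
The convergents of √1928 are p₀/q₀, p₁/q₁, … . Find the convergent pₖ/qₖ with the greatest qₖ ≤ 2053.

42460/967

√1928 = [43; 1, 9, 1, 86, …] (period length 4).
Convergents:
  p_0/q_0 = 43/1
  p_1/q_1 = 44/1
  p_2/q_2 = 439/10
  p_3/q_3 = 483/11
  p_4/q_4 = 41977/956
  p_5/q_5 = 42460/967
  p_6/q_6 = 424117/9659
q_5 = 967 ≤ 2053 < 9659 = q_6, so the answer is 42460/967.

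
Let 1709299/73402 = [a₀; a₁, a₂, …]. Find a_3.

1709299 = 23·73402 + 21053   →  a_0 = 23
73402 = 3·21053 + 10243   →  a_1 = 3
21053 = 2·10243 + 567   →  a_2 = 2
10243 = 18·567 + 37   →  a_3 = 18

18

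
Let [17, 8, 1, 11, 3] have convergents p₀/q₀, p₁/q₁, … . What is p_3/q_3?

1831/107

Using pₖ = aₖpₖ₋₁ + pₖ₋₂, qₖ = aₖqₖ₋₁ + qₖ₋₂ (with p₋₁=1, p₋₂=0, q₋₁=0, q₋₂=1):
  k=0: a=17, p=17, q=1
  k=1: a=8, p=137, q=8
  k=2: a=1, p=154, q=9
  k=3: a=11, p=1831, q=107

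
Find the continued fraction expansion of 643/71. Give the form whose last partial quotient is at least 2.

[9; 17, 1, 3]

643 = 9·71 + 4
71 = 17·4 + 3
4 = 1·3 + 1
3 = 3·1 + 0  (stop)
So 643/71 = [9; 17, 1, 3].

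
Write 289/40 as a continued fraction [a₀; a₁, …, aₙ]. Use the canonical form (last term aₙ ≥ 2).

[7; 4, 2, 4]

289 = 7×40 + 9
40 = 4×9 + 4
9 = 2×4 + 1
4 = 4×1 + 0  (stop)
So 289/40 = [7; 4, 2, 4].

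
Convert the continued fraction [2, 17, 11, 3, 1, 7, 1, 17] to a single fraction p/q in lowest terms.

247897/120425

Fold from the inside: start with 17/1.
  1 + 1/17 = 18/17
  7 + 17/18 = 143/18
  1 + 18/143 = 161/143
  3 + 143/161 = 626/161
  11 + 161/626 = 7047/626
  17 + 626/7047 = 120425/7047
  2 + 7047/120425 = 247897/120425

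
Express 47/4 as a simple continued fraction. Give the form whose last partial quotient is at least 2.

[11; 1, 3]

47 = 11*4 + 3
4 = 1*3 + 1
3 = 3*1 + 0  (stop)
So 47/4 = [11; 1, 3].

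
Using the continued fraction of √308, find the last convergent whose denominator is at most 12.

193/11

√308 = [17; 1, 1, 4, 1, 1, 34, …] (period length 6).
Convergents:
  p_0/q_0 = 17/1
  p_1/q_1 = 18/1
  p_2/q_2 = 35/2
  p_3/q_3 = 158/9
  p_4/q_4 = 193/11
  p_5/q_5 = 351/20
q_4 = 11 ≤ 12 < 20 = q_5, so the answer is 193/11.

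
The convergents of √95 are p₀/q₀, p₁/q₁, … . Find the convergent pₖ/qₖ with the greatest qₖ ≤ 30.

√95 = [9; 1, 2, 1, 18, …] (period length 4).
Convergents:
  p_0/q_0 = 9/1
  p_1/q_1 = 10/1
  p_2/q_2 = 29/3
  p_3/q_3 = 39/4
  p_4/q_4 = 731/75
q_3 = 4 ≤ 30 < 75 = q_4, so the answer is 39/4.

39/4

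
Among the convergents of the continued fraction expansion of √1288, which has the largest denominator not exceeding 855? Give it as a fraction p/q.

√1288 = [35; 1, 7, 1, 70, …] (period length 4).
Convergents:
  p_0/q_0 = 35/1
  p_1/q_1 = 36/1
  p_2/q_2 = 287/8
  p_3/q_3 = 323/9
  p_4/q_4 = 22897/638
  p_5/q_5 = 23220/647
  p_6/q_6 = 185437/5167
q_5 = 647 ≤ 855 < 5167 = q_6, so the answer is 23220/647.

23220/647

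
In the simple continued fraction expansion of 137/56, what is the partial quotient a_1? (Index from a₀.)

2

137 = 2·56 + 25   →  a_0 = 2
56 = 2·25 + 6   →  a_1 = 2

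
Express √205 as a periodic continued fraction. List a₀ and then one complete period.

a₀ = ⌊√205⌋ = 14.

[14; 3, 6, 1, 4, 1, 6, 3, 28]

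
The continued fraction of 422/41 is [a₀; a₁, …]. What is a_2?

2

422 = 10·41 + 12   →  a_0 = 10
41 = 3·12 + 5   →  a_1 = 3
12 = 2·5 + 2   →  a_2 = 2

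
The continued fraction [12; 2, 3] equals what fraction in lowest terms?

87/7

Fold from the inside: start with 3/1.
  2 + 1/3 = 7/3
  12 + 3/7 = 87/7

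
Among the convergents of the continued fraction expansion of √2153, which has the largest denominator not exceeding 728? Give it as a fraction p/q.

√2153 = [46; 2, 2, 92, …] (period length 3).
Convergents:
  p_0/q_0 = 46/1
  p_1/q_1 = 93/2
  p_2/q_2 = 232/5
  p_3/q_3 = 21437/462
  p_4/q_4 = 43106/929
q_3 = 462 ≤ 728 < 929 = q_4, so the answer is 21437/462.

21437/462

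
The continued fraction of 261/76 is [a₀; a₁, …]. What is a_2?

3

261 = 3·76 + 33   →  a_0 = 3
76 = 2·33 + 10   →  a_1 = 2
33 = 3·10 + 3   →  a_2 = 3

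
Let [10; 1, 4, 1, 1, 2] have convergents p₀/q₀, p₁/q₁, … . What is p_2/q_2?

54/5

Using pₖ = aₖpₖ₋₁ + pₖ₋₂, qₖ = aₖqₖ₋₁ + qₖ₋₂ (with p₋₁=1, p₋₂=0, q₋₁=0, q₋₂=1):
  k=0: a=10, p=10, q=1
  k=1: a=1, p=11, q=1
  k=2: a=4, p=54, q=5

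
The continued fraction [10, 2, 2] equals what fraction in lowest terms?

Using pₖ = aₖpₖ₋₁ + pₖ₋₂ and qₖ = aₖqₖ₋₁ + qₖ₋₂:
  k=0: a=10, p=10, q=1
  k=1: a=2, p=21, q=2
  k=2: a=2, p=52, q=5

52/5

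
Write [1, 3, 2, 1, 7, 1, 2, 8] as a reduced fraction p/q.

Using pₖ = aₖpₖ₋₁ + pₖ₋₂ and qₖ = aₖqₖ₋₁ + qₖ₋₂:
  k=0: a=1, p=1, q=1
  k=1: a=3, p=4, q=3
  k=2: a=2, p=9, q=7
  k=3: a=1, p=13, q=10
  k=4: a=7, p=100, q=77
  k=5: a=1, p=113, q=87
  k=6: a=2, p=326, q=251
  k=7: a=8, p=2721, q=2095

2721/2095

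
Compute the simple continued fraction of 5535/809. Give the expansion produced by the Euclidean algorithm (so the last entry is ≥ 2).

[6; 1, 5, 3, 8, 5]

5535 = 6·809 + 681
809 = 1·681 + 128
681 = 5·128 + 41
128 = 3·41 + 5
41 = 8·5 + 1
5 = 5·1 + 0  (stop)
So 5535/809 = [6; 1, 5, 3, 8, 5].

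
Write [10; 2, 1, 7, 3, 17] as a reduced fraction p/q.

Fold from the inside: start with 17/1.
  3 + 1/17 = 52/17
  7 + 17/52 = 381/52
  1 + 52/381 = 433/381
  2 + 381/433 = 1247/433
  10 + 433/1247 = 12903/1247

12903/1247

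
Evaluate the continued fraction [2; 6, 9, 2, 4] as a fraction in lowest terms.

Fold from the inside: start with 4/1.
  2 + 1/4 = 9/4
  9 + 4/9 = 85/9
  6 + 9/85 = 519/85
  2 + 85/519 = 1123/519

1123/519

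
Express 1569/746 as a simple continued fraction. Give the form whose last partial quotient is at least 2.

[2; 9, 1, 2, 4, 1, 4]

1569 = 2×746 + 77
746 = 9×77 + 53
77 = 1×53 + 24
53 = 2×24 + 5
24 = 4×5 + 4
5 = 1×4 + 1
4 = 4×1 + 0  (stop)
So 1569/746 = [2; 9, 1, 2, 4, 1, 4].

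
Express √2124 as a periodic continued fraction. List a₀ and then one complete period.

[46; 11, 1, 1, 22, 1, 1, 11, 92]

a₀ = ⌊√2124⌋ = 46.
With m₀=0, d₀=1 and mₖ₊₁ = dₖaₖ − mₖ, dₖ₊₁ = (n − mₖ₊₁²)/dₖ, aₖ₊₁ = ⌊(a₀+mₖ₊₁)/dₖ₊₁⌋:
  k=1: m=46, d=8, a=11
  k=2: m=42, d=45, a=1
  k=3: m=3, d=47, a=1
  k=4: m=44, d=4, a=22
  k=5: m=44, d=47, a=1
  k=6: m=3, d=45, a=1
  k=7: m=42, d=8, a=11
  k=8: m=46, d=1, a=92
d=1 and a=2a₀=92 at k=8, so the next step gives (m, d) = (46, 8) again — its k=1 value — and the period has length 8.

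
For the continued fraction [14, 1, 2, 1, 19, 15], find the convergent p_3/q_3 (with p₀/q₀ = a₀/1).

59/4

Using pₖ = aₖpₖ₋₁ + pₖ₋₂, qₖ = aₖqₖ₋₁ + qₖ₋₂ (with p₋₁=1, p₋₂=0, q₋₁=0, q₋₂=1):
  k=0: a=14, p=14, q=1
  k=1: a=1, p=15, q=1
  k=2: a=2, p=44, q=3
  k=3: a=1, p=59, q=4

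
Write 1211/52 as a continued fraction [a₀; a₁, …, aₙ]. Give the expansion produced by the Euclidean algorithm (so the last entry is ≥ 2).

[23; 3, 2, 7]

1211 = 23*52 + 15
52 = 3*15 + 7
15 = 2*7 + 1
7 = 7*1 + 0  (stop)
So 1211/52 = [23; 3, 2, 7].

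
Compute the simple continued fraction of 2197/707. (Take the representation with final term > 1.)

2197 = 3×707 + 76
707 = 9×76 + 23
76 = 3×23 + 7
23 = 3×7 + 2
7 = 3×2 + 1
2 = 2×1 + 0  (stop)
So 2197/707 = [3; 9, 3, 3, 3, 2].

[3; 9, 3, 3, 3, 2]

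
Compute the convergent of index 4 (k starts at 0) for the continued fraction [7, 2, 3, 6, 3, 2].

Using pₖ = aₖpₖ₋₁ + pₖ₋₂, qₖ = aₖqₖ₋₁ + qₖ₋₂ (with p₋₁=1, p₋₂=0, q₋₁=0, q₋₂=1):
  k=0: a=7, p=7, q=1
  k=1: a=2, p=15, q=2
  k=2: a=3, p=52, q=7
  k=3: a=6, p=327, q=44
  k=4: a=3, p=1033, q=139

1033/139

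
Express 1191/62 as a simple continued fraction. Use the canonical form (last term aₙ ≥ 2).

[19; 4, 1, 3, 3]

1191 = 19*62 + 13
62 = 4*13 + 10
13 = 1*10 + 3
10 = 3*3 + 1
3 = 3*1 + 0  (stop)
So 1191/62 = [19; 4, 1, 3, 3].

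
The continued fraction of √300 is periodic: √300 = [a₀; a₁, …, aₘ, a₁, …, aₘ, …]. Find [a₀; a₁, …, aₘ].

a₀ = ⌊√300⌋ = 17.
With m₀=0, d₀=1 and mₖ₊₁ = dₖaₖ − mₖ, dₖ₊₁ = (n − mₖ₊₁²)/dₖ, aₖ₊₁ = ⌊(a₀+mₖ₊₁)/dₖ₊₁⌋:
  k=1: m=17, d=11, a=3
  k=2: m=16, d=4, a=8
  k=3: m=16, d=11, a=3
  k=4: m=17, d=1, a=34
d=1 and a=2a₀=34 at k=4, so the next step gives (m, d) = (17, 11) again — its k=1 value — and the period has length 4.

[17; 3, 8, 3, 34]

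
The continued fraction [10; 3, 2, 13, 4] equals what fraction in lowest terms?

Fold from the inside: start with 4/1.
  13 + 1/4 = 53/4
  2 + 4/53 = 110/53
  3 + 53/110 = 383/110
  10 + 110/383 = 3940/383

3940/383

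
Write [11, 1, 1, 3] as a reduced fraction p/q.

81/7

Using pₖ = aₖpₖ₋₁ + pₖ₋₂ and qₖ = aₖqₖ₋₁ + qₖ₋₂:
  k=0: a=11, p=11, q=1
  k=1: a=1, p=12, q=1
  k=2: a=1, p=23, q=2
  k=3: a=3, p=81, q=7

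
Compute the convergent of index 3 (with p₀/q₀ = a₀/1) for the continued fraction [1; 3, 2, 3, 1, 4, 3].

31/24

Using pₖ = aₖpₖ₋₁ + pₖ₋₂, qₖ = aₖqₖ₋₁ + qₖ₋₂ (with p₋₁=1, p₋₂=0, q₋₁=0, q₋₂=1):
  k=0: a=1, p=1, q=1
  k=1: a=3, p=4, q=3
  k=2: a=2, p=9, q=7
  k=3: a=3, p=31, q=24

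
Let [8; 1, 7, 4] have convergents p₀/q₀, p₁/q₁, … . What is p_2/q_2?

71/8

Using pₖ = aₖpₖ₋₁ + pₖ₋₂, qₖ = aₖqₖ₋₁ + qₖ₋₂ (with p₋₁=1, p₋₂=0, q₋₁=0, q₋₂=1):
  k=0: a=8, p=8, q=1
  k=1: a=1, p=9, q=1
  k=2: a=7, p=71, q=8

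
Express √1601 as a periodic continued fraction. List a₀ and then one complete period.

[40; 80]

a₀ = ⌊√1601⌋ = 40.
With m₀=0, d₀=1 and mₖ₊₁ = dₖaₖ − mₖ, dₖ₊₁ = (n − mₖ₊₁²)/dₖ, aₖ₊₁ = ⌊(a₀+mₖ₊₁)/dₖ₊₁⌋:
  k=1: m=40, d=1, a=80
d=1 and a=2a₀=80 at k=1, so the next step gives (m, d) = (40, 1) again — its k=1 value — and the period has length 1.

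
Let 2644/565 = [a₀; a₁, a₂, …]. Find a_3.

8

2644 = 4·565 + 384   →  a_0 = 4
565 = 1·384 + 181   →  a_1 = 1
384 = 2·181 + 22   →  a_2 = 2
181 = 8·22 + 5   →  a_3 = 8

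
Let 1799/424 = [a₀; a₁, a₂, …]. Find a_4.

1

1799 = 4·424 + 103   →  a_0 = 4
424 = 4·103 + 12   →  a_1 = 4
103 = 8·12 + 7   →  a_2 = 8
12 = 1·7 + 5   →  a_3 = 1
7 = 1·5 + 2   →  a_4 = 1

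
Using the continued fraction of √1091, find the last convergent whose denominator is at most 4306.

√1091 = [33; 33, 66, …] (period length 2).
Convergents:
  p_0/q_0 = 33/1
  p_1/q_1 = 1090/33
  p_2/q_2 = 71973/2179
  p_3/q_3 = 2376199/71940
q_2 = 2179 ≤ 4306 < 71940 = q_3, so the answer is 71973/2179.

71973/2179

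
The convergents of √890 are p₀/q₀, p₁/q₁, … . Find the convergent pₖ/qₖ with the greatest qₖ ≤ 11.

179/6

√890 = [29; 1, 4, 1, 58, …] (period length 4).
Convergents:
  p_0/q_0 = 29/1
  p_1/q_1 = 30/1
  p_2/q_2 = 149/5
  p_3/q_3 = 179/6
  p_4/q_4 = 10531/353
q_3 = 6 ≤ 11 < 353 = q_4, so the answer is 179/6.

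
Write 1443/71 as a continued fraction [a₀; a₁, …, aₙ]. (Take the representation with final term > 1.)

1443 = 20×71 + 23
71 = 3×23 + 2
23 = 11×2 + 1
2 = 2×1 + 0  (stop)
So 1443/71 = [20; 3, 11, 2].

[20; 3, 11, 2]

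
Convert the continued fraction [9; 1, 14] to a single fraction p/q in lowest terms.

149/15

Using pₖ = aₖpₖ₋₁ + pₖ₋₂ and qₖ = aₖqₖ₋₁ + qₖ₋₂:
  k=0: a=9, p=9, q=1
  k=1: a=1, p=10, q=1
  k=2: a=14, p=149, q=15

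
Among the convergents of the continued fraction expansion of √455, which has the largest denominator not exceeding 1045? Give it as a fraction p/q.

8191/384

√455 = [21; 3, 42, …] (period length 2).
Convergents:
  p_0/q_0 = 21/1
  p_1/q_1 = 64/3
  p_2/q_2 = 2709/127
  p_3/q_3 = 8191/384
  p_4/q_4 = 346731/16255
q_3 = 384 ≤ 1045 < 16255 = q_4, so the answer is 8191/384.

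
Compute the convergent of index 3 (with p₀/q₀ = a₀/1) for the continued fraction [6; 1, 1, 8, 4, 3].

111/17

Using pₖ = aₖpₖ₋₁ + pₖ₋₂, qₖ = aₖqₖ₋₁ + qₖ₋₂ (with p₋₁=1, p₋₂=0, q₋₁=0, q₋₂=1):
  k=0: a=6, p=6, q=1
  k=1: a=1, p=7, q=1
  k=2: a=1, p=13, q=2
  k=3: a=8, p=111, q=17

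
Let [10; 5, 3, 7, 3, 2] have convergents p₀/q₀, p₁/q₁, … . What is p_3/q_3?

Using pₖ = aₖpₖ₋₁ + pₖ₋₂, qₖ = aₖqₖ₋₁ + qₖ₋₂ (with p₋₁=1, p₋₂=0, q₋₁=0, q₋₂=1):
  k=0: a=10, p=10, q=1
  k=1: a=5, p=51, q=5
  k=2: a=3, p=163, q=16
  k=3: a=7, p=1192, q=117

1192/117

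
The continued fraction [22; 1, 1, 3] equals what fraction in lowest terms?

158/7

Using pₖ = aₖpₖ₋₁ + pₖ₋₂ and qₖ = aₖqₖ₋₁ + qₖ₋₂:
  k=0: a=22, p=22, q=1
  k=1: a=1, p=23, q=1
  k=2: a=1, p=45, q=2
  k=3: a=3, p=158, q=7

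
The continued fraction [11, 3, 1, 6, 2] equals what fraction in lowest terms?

653/58

Using pₖ = aₖpₖ₋₁ + pₖ₋₂ and qₖ = aₖqₖ₋₁ + qₖ₋₂:
  k=0: a=11, p=11, q=1
  k=1: a=3, p=34, q=3
  k=2: a=1, p=45, q=4
  k=3: a=6, p=304, q=27
  k=4: a=2, p=653, q=58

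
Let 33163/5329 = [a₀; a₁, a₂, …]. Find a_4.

33163 = 6·5329 + 1189   →  a_0 = 6
5329 = 4·1189 + 573   →  a_1 = 4
1189 = 2·573 + 43   →  a_2 = 2
573 = 13·43 + 14   →  a_3 = 13
43 = 3·14 + 1   →  a_4 = 3

3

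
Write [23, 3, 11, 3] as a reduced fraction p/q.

Using pₖ = aₖpₖ₋₁ + pₖ₋₂ and qₖ = aₖqₖ₋₁ + qₖ₋₂:
  k=0: a=23, p=23, q=1
  k=1: a=3, p=70, q=3
  k=2: a=11, p=793, q=34
  k=3: a=3, p=2449, q=105

2449/105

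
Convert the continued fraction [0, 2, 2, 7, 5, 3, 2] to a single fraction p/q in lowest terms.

569/1404

Using pₖ = aₖpₖ₋₁ + pₖ₋₂ and qₖ = aₖqₖ₋₁ + qₖ₋₂:
  k=0: a=0, p=0, q=1
  k=1: a=2, p=1, q=2
  k=2: a=2, p=2, q=5
  k=3: a=7, p=15, q=37
  k=4: a=5, p=77, q=190
  k=5: a=3, p=246, q=607
  k=6: a=2, p=569, q=1404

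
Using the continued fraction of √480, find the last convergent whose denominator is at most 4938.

√480 = [21; 1, 9, 1, 42, …] (period length 4).
Convergents:
  p_0/q_0 = 21/1
  p_1/q_1 = 22/1
  p_2/q_2 = 219/10
  p_3/q_3 = 241/11
  p_4/q_4 = 10341/472
  p_5/q_5 = 10582/483
  p_6/q_6 = 105579/4819
  p_7/q_7 = 116161/5302
q_6 = 4819 ≤ 4938 < 5302 = q_7, so the answer is 105579/4819.

105579/4819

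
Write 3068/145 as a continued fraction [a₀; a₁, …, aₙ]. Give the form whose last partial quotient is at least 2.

3068 = 21*145 + 23
145 = 6*23 + 7
23 = 3*7 + 2
7 = 3*2 + 1
2 = 2*1 + 0  (stop)
So 3068/145 = [21; 6, 3, 3, 2].

[21; 6, 3, 3, 2]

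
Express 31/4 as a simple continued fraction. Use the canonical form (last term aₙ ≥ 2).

31 = 7·4 + 3
4 = 1·3 + 1
3 = 3·1 + 0  (stop)
So 31/4 = [7; 1, 3].

[7; 1, 3]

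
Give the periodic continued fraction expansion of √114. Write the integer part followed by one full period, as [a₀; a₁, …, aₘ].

[10; 1, 2, 10, 2, 1, 20]

a₀ = ⌊√114⌋ = 10.
With m₀=0, d₀=1 and mₖ₊₁ = dₖaₖ − mₖ, dₖ₊₁ = (n − mₖ₊₁²)/dₖ, aₖ₊₁ = ⌊(a₀+mₖ₊₁)/dₖ₊₁⌋:
  k=1: m=10, d=14, a=1
  k=2: m=4, d=7, a=2
  k=3: m=10, d=2, a=10
  k=4: m=10, d=7, a=2
  k=5: m=4, d=14, a=1
  k=6: m=10, d=1, a=20
d=1 and a=2a₀=20 at k=6, so the next step gives (m, d) = (10, 14) again — its k=1 value — and the period has length 6.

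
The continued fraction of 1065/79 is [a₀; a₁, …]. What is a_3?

1065 = 13·79 + 38   →  a_0 = 13
79 = 2·38 + 3   →  a_1 = 2
38 = 12·3 + 2   →  a_2 = 12
3 = 1·2 + 1   →  a_3 = 1

1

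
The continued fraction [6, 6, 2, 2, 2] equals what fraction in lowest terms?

474/77

Using pₖ = aₖpₖ₋₁ + pₖ₋₂ and qₖ = aₖqₖ₋₁ + qₖ₋₂:
  k=0: a=6, p=6, q=1
  k=1: a=6, p=37, q=6
  k=2: a=2, p=80, q=13
  k=3: a=2, p=197, q=32
  k=4: a=2, p=474, q=77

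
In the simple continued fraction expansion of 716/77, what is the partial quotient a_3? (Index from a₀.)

1

716 = 9·77 + 23   →  a_0 = 9
77 = 3·23 + 8   →  a_1 = 3
23 = 2·8 + 7   →  a_2 = 2
8 = 1·7 + 1   →  a_3 = 1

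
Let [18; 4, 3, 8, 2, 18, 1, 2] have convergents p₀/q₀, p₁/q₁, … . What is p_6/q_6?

81294/4459

Using pₖ = aₖpₖ₋₁ + pₖ₋₂, qₖ = aₖqₖ₋₁ + qₖ₋₂ (with p₋₁=1, p₋₂=0, q₋₁=0, q₋₂=1):
  k=0: a=18, p=18, q=1
  k=1: a=4, p=73, q=4
  k=2: a=3, p=237, q=13
  k=3: a=8, p=1969, q=108
  k=4: a=2, p=4175, q=229
  k=5: a=18, p=77119, q=4230
  k=6: a=1, p=81294, q=4459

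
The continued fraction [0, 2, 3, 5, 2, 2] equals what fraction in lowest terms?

Fold from the inside: start with 2/1.
  2 + 1/2 = 5/2
  5 + 2/5 = 27/5
  3 + 5/27 = 86/27
  2 + 27/86 = 199/86
  0 + 86/199 = 86/199

86/199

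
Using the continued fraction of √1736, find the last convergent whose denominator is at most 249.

10333/248

√1736 = [41; 1, 1, 1, 82, …] (period length 4).
Convergents:
  p_0/q_0 = 41/1
  p_1/q_1 = 42/1
  p_2/q_2 = 83/2
  p_3/q_3 = 125/3
  p_4/q_4 = 10333/248
  p_5/q_5 = 10458/251
q_4 = 248 ≤ 249 < 251 = q_5, so the answer is 10333/248.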